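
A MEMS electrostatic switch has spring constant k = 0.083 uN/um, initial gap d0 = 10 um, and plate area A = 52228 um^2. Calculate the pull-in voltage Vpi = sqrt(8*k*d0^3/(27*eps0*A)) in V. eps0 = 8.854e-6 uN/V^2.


Step 1: Compute numerator: 8 * k * d0^3 = 8 * 0.083 * 10^3 = 664.0
Step 2: Compute denominator: 27 * eps0 * A = 27 * 8.854e-6 * 52228 = 12.485521
Step 3: Vpi = sqrt(664.0 / 12.485521)
Vpi = 7.29 V


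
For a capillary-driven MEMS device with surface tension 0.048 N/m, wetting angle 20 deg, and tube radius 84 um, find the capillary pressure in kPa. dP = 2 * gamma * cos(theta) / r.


Step 1: cos(20 deg) = 0.9397
Step 2: Convert r to m: r = 84e-6 m
Step 3: dP = 2 * 0.048 * 0.9397 / 84e-6 = 1073.9 Pa
Step 4: Convert Pa to kPa (divide by 1000).
dP = 1.07 kPa


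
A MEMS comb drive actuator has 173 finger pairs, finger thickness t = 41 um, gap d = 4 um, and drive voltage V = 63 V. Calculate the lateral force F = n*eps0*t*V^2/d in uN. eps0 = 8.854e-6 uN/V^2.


Step 1: Parameters: n=173, eps0=8.854e-6 uN/V^2, t=41 um, V=63 V, d=4 um
Step 2: V^2 = 3969
Step 3: F = 173 * 8.854e-6 * 41 * 3969 / 4
F = 62.315 uN


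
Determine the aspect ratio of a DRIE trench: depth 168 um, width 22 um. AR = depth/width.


Step 1: AR = depth / width
Step 2: AR = 168 / 22
AR = 7.6


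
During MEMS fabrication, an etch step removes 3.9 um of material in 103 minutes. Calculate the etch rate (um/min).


Step 1: Etch rate = depth / time
Step 2: rate = 3.9 / 103
rate = 0.038 um/min


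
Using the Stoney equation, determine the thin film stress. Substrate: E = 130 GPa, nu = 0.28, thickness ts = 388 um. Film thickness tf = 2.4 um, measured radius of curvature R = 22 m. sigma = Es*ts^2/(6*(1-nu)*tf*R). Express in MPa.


Step 1: Compute numerator: Es * ts^2 = 130 * 388^2 = 19570720 (GPa*um^2)
Step 2: Compute denominator (R in um): 6*(1-nu)*tf*R = 6*0.72*2.4*22e6 = 228096000.0 (um^2)
Step 3: sigma (GPa) = 19570720 / 228096000.0 = 8.58e-02 GPa
Step 4: Convert to MPa (x1000): sigma = 85.8 MPa


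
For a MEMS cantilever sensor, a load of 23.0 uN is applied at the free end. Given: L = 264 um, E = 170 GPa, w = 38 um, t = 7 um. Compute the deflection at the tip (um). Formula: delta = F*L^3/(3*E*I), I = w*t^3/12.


Step 1: Calculate the second moment of area.
I = w * t^3 / 12 = 38 * 7^3 / 12 = 1086.1667 um^4
Step 2: Convert E to consistent units (1 GPa = 1000 uN/um^2).
E = 170 GPa = 170000 uN/um^2
Step 3: Calculate tip deflection.
delta = F * L^3 / (3 * E * I)
delta = 23.0 * 264^3 / (3 * 170000 * 1086.1667)
delta = 0.764 um


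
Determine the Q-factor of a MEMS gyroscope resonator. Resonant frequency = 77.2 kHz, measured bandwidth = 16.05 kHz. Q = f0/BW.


Step 1: Q = f0 / bandwidth
Step 2: Q = 77.2 / 16.05
Q = 4.8


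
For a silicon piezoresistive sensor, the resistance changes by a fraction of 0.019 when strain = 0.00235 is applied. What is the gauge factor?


Step 1: Identify values.
dR/R = 0.019, strain = 0.00235
Step 2: GF = (dR/R) / strain = 0.019 / 0.00235
GF = 8.1


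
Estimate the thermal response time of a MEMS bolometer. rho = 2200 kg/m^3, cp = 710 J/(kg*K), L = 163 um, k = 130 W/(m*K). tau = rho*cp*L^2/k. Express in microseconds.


Step 1: Convert L to m: L = 163e-6 m
Step 2: L^2 = (163e-6)^2 = 2.6569e-08 m^2
Step 3: tau = 2200 * 710 * 2.6569e-08 / 130 = 3.1923675e-04 s
Step 4: Convert to microseconds (multiply by 1e6).
tau = 319.237 us


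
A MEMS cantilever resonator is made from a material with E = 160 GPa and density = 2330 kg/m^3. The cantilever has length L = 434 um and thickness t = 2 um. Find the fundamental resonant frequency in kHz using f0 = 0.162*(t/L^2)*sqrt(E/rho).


Step 1: Convert units to SI.
t_SI = 2e-6 m, L_SI = 434e-6 m
Step 2: Calculate sqrt(E/rho).
sqrt(160e9 / 2330) = 8286.71 m/s
Step 3: Compute f0.
f0 = 0.162 * 2e-6 / (434e-6)^2 * 8286.71 = 14254.4 Hz = 14.25 kHz


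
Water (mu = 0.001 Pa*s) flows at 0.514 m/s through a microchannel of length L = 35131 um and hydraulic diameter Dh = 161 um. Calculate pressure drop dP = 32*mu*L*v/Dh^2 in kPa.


Step 1: Convert to SI: L = 35131e-6 m, Dh = 161e-6 m
Step 2: dP = 32 * 0.001 * 35131e-6 * 0.514 / (161e-6)^2
Step 3: dP = 22292.14 Pa
Step 4: Convert to kPa: dP = 22.29 kPa


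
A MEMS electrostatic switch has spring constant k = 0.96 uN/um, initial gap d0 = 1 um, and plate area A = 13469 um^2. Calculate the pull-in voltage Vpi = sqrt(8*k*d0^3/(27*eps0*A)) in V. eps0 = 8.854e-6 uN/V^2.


Step 1: Compute numerator: 8 * k * d0^3 = 8 * 0.96 * 1^3 = 7.68
Step 2: Compute denominator: 27 * eps0 * A = 27 * 8.854e-6 * 13469 = 3.219872
Step 3: Vpi = sqrt(7.68 / 3.219872)
Vpi = 1.54 V


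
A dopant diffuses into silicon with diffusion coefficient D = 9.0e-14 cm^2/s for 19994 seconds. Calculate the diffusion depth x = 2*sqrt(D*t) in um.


Step 1: Compute D*t = 9.0e-14 * 19994 = 1.79946e-09 cm^2
Step 2: sqrt(D*t) = 4.242e-05 cm
Step 3: x = 2 * 4.242e-05 cm = 8.484e-05 cm
Step 4: Convert to um (1 cm = 1e4 um): x = 0.848 um


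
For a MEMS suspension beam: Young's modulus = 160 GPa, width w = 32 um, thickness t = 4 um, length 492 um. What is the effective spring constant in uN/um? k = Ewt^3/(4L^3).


Step 1: Convert E to consistent units (1 GPa = 1000 uN/um^2).
E = 160 GPa = 160000 uN/um^2
Step 2: Compute t^3 = 4^3 = 64
Step 3: Compute L^3 = 492^3 = 119095488
Step 4: k = 160000 * 32 * 64 / (4 * 119095488)
k = 0.6879 uN/um


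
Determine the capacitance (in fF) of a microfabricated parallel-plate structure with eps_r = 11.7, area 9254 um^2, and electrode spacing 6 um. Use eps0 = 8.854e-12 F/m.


Step 1: Convert area to m^2: A = 9254e-12 m^2
Step 2: Convert gap to m: d = 6e-6 m
Step 3: C = eps0 * eps_r * A / d
C = 8.854e-12 * 11.7 * 9254e-12 / 6e-6
Step 4: Convert to fF (multiply by 1e15).
C = 159.77 fF


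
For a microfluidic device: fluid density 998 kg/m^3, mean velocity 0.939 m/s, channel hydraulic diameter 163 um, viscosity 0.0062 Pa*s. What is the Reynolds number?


Step 1: Convert Dh to meters: Dh = 163e-6 m
Step 2: Re = rho * v * Dh / mu
Re = 998 * 0.939 * 163e-6 / 0.0062
Re = 24.637


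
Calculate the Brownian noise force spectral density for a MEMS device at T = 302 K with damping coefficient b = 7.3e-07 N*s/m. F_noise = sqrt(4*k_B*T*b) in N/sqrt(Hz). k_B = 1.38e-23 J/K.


Step 1: Compute 4 * k_B * T * b
= 4 * 1.38e-23 * 302 * 7.3e-07
= 1.2169e-26 N^2/Hz
Step 2: F_noise = sqrt(1.2169e-26)
F_noise = 1.10e-13 N/sqrt(Hz)


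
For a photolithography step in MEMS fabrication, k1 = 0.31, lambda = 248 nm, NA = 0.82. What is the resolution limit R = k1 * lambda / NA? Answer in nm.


Step 1: Identify values: k1 = 0.31, lambda = 248 nm, NA = 0.82
Step 2: R = k1 * lambda / NA
R = 0.31 * 248 / 0.82
R = 93.8 nm


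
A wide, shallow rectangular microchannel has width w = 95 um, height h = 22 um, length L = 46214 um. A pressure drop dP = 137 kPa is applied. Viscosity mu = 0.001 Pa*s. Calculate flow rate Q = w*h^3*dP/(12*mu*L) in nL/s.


Step 1: Convert all dimensions to SI (meters).
w = 95e-6 m, h = 22e-6 m, L = 46214e-6 m, dP = 137e3 Pa
Step 2: Q = w * h^3 * dP / (12 * mu * L)
Q = 95e-6 * (22e-6)^3 * 137e3 / (12 * 0.001 * 46214e-6) = 2.4989491e-10 m^3/s
Step 3: Convert Q from m^3/s to nL/s (1 m^3 = 1e12 nL, so multiply by 1e12).
Q = 249.895 nL/s


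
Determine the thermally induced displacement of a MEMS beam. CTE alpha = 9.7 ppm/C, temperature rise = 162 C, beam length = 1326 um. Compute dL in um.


Step 1: Convert CTE: alpha = 9.7 ppm/C = 9.7e-6 /C
Step 2: dL = 9.7e-6 * 162 * 1326
dL = 2.0837 um


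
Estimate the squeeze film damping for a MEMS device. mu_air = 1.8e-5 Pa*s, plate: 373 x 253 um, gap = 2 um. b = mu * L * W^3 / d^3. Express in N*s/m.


Step 1: Convert to SI.
L = 373e-6 m, W = 253e-6 m, d = 2e-6 m
Step 2: W^3 = (253e-6)^3 = 1.62e-11 m^3
Step 3: d^3 = (2e-6)^3 = 8.00e-18 m^3
Step 4: b = 1.8e-5 * 373e-6 * 1.62e-11 / 8.00e-18
b = 1.36e-02 N*s/m


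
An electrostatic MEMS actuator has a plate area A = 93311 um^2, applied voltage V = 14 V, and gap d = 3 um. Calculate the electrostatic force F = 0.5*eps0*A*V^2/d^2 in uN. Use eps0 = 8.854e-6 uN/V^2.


Step 1: Identify parameters.
eps0 = 8.854e-6 uN/V^2, A = 93311 um^2, V = 14 V, d = 3 um
Step 2: Compute V^2 = 14^2 = 196
Step 3: Compute d^2 = 3^2 = 9
Step 4: F = 0.5 * 8.854e-6 * 93311 * 196 / 9
F = 8.996 uN


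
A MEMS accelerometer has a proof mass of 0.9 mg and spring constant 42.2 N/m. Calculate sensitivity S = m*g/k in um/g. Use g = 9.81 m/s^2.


Step 1: Convert mass: m = 0.9 mg = 9.00e-07 kg
Step 2: S = m * g / k = 9.00e-07 * 9.81 / 42.2
Step 3: S = 2.09e-07 m/g
Step 4: Convert to um/g: S = 0.209 um/g


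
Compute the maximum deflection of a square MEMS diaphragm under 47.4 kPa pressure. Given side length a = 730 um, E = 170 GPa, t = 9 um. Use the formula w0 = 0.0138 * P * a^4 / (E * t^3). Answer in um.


Step 1: Convert pressure to compatible units (E is in GPa, so P in GPa).
P = 47.4 kPa = 47.4e-6 GPa
Step 2: Compute numerator: 0.0138 * P * a^4.
a^4 = 730^4 = 283982410000
numerator = 0.0138 * 47.4e-6 * 283982410000 = 1.857586e+05
Step 3: Compute denominator: E * t^3 = 170 * 9^3 = 123930
Step 4: w0 = numerator / denominator = 1.857586e+05 / 123930 = 1.4989 um


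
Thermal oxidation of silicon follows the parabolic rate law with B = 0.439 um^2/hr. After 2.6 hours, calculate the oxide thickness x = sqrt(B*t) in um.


Step 1: Compute B*t = 0.439 * 2.6 = 1.1414
Step 2: x = sqrt(1.1414)
x = 1.068 um


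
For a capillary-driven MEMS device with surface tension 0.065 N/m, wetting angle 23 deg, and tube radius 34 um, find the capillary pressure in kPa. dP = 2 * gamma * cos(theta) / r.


Step 1: cos(23 deg) = 0.9205
Step 2: Convert r to m: r = 34e-6 m
Step 3: dP = 2 * 0.065 * 0.9205 / 34e-6 = 3519.6 Pa
Step 4: Convert Pa to kPa (divide by 1000).
dP = 3.52 kPa


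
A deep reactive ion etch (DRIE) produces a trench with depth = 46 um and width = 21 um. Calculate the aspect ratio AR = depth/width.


Step 1: AR = depth / width
Step 2: AR = 46 / 21
AR = 2.2


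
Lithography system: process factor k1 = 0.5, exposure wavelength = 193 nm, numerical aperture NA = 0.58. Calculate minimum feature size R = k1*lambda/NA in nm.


Step 1: Identify values: k1 = 0.5, lambda = 193 nm, NA = 0.58
Step 2: R = k1 * lambda / NA
R = 0.5 * 193 / 0.58
R = 166.4 nm


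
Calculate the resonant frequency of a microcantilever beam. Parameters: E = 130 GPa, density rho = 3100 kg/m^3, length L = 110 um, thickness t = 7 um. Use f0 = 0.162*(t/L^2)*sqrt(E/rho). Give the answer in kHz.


Step 1: Convert units to SI.
t_SI = 7e-6 m, L_SI = 110e-6 m
Step 2: Calculate sqrt(E/rho).
sqrt(130e9 / 3100) = 6475.76 m/s
Step 3: Compute f0.
f0 = 0.162 * 7e-6 / (110e-6)^2 * 6475.76 = 606901.8 Hz = 606.9 kHz


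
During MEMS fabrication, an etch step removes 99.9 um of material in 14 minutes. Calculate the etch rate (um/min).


Step 1: Etch rate = depth / time
Step 2: rate = 99.9 / 14
rate = 7.136 um/min


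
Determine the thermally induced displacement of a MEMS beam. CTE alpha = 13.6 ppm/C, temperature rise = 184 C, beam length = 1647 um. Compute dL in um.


Step 1: Convert CTE: alpha = 13.6 ppm/C = 13.6e-6 /C
Step 2: dL = 13.6e-6 * 184 * 1647
dL = 4.1215 um


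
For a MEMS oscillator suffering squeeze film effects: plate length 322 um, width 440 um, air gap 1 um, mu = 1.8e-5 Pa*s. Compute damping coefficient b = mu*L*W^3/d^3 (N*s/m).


Step 1: Convert to SI.
L = 322e-6 m, W = 440e-6 m, d = 1e-6 m
Step 2: W^3 = (440e-6)^3 = 8.52e-11 m^3
Step 3: d^3 = (1e-6)^3 = 1.00e-18 m^3
Step 4: b = 1.8e-5 * 322e-6 * 8.52e-11 / 1.00e-18
b = 4.94e-01 N*s/m


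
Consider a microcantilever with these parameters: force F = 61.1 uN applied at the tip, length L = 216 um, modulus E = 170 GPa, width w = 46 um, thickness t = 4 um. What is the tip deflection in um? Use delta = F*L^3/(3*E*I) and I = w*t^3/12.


Step 1: Calculate the second moment of area.
I = w * t^3 / 12 = 46 * 4^3 / 12 = 245.3333 um^4
Step 2: Convert E to consistent units (1 GPa = 1000 uN/um^2).
E = 170 GPa = 170000 uN/um^2
Step 3: Calculate tip deflection.
delta = F * L^3 / (3 * E * I)
delta = 61.1 * 216^3 / (3 * 170000 * 245.3333)
delta = 4.9213 um


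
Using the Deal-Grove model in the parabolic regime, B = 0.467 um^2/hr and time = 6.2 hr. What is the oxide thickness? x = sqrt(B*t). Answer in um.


Step 1: Compute B*t = 0.467 * 6.2 = 2.8954
Step 2: x = sqrt(2.8954)
x = 1.702 um


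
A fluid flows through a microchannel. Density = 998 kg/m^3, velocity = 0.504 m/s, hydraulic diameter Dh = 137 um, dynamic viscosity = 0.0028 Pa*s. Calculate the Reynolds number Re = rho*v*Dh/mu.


Step 1: Convert Dh to meters: Dh = 137e-6 m
Step 2: Re = rho * v * Dh / mu
Re = 998 * 0.504 * 137e-6 / 0.0028
Re = 24.611


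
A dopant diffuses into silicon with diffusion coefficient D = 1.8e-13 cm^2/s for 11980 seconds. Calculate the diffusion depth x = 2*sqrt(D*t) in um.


Step 1: Compute D*t = 1.8e-13 * 11980 = 2.1564e-09 cm^2
Step 2: sqrt(D*t) = 4.6437e-05 cm
Step 3: x = 2 * 4.6437e-05 cm = 9.2874e-05 cm
Step 4: Convert to um (1 cm = 1e4 um): x = 0.929 um


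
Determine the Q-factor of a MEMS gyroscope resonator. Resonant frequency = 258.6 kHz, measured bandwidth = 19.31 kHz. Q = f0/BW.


Step 1: Q = f0 / bandwidth
Step 2: Q = 258.6 / 19.31
Q = 13.4


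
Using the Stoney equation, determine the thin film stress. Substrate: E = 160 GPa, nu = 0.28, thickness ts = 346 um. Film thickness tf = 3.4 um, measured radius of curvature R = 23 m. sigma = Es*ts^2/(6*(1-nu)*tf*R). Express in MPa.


Step 1: Compute numerator: Es * ts^2 = 160 * 346^2 = 19154560 (GPa*um^2)
Step 2: Compute denominator (R in um): 6*(1-nu)*tf*R = 6*0.72*3.4*23e6 = 337824000.0 (um^2)
Step 3: sigma (GPa) = 19154560 / 337824000.0 = 5.67e-02 GPa
Step 4: Convert to MPa (x1000): sigma = 56.7 MPa


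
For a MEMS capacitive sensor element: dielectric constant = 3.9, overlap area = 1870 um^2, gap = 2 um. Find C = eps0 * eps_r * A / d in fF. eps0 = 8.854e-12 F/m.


Step 1: Convert area to m^2: A = 1870e-12 m^2
Step 2: Convert gap to m: d = 2e-6 m
Step 3: C = eps0 * eps_r * A / d
C = 8.854e-12 * 3.9 * 1870e-12 / 2e-6
Step 4: Convert to fF (multiply by 1e15).
C = 32.29 fF


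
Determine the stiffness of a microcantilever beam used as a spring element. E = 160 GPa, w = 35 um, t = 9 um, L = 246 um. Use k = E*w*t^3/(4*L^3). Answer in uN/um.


Step 1: Convert E to consistent units (1 GPa = 1000 uN/um^2).
E = 160 GPa = 160000 uN/um^2
Step 2: Compute t^3 = 9^3 = 729
Step 3: Compute L^3 = 246^3 = 14886936
Step 4: k = 160000 * 35 * 729 / (4 * 14886936)
k = 68.5568 uN/um


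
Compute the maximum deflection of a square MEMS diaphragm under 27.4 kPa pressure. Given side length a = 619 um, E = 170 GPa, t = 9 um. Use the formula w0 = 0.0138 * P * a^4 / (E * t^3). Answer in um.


Step 1: Convert pressure to compatible units (E is in GPa, so P in GPa).
P = 27.4 kPa = 27.4e-6 GPa
Step 2: Compute numerator: 0.0138 * P * a^4.
a^4 = 619^4 = 146812351921
numerator = 0.0138 * 27.4e-6 * 146812351921 = 5.55127e+04
Step 3: Compute denominator: E * t^3 = 170 * 9^3 = 123930
Step 4: w0 = numerator / denominator = 5.55127e+04 / 123930 = 0.4479 um


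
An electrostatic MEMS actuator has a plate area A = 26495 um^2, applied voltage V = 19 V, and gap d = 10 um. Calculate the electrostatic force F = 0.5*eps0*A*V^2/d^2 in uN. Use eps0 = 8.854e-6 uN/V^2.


Step 1: Identify parameters.
eps0 = 8.854e-6 uN/V^2, A = 26495 um^2, V = 19 V, d = 10 um
Step 2: Compute V^2 = 19^2 = 361
Step 3: Compute d^2 = 10^2 = 100
Step 4: F = 0.5 * 8.854e-6 * 26495 * 361 / 100
F = 0.423 uN


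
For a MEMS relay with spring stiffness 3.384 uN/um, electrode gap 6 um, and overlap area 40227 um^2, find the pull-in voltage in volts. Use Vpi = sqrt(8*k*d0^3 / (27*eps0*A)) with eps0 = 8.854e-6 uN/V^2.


Step 1: Compute numerator: 8 * k * d0^3 = 8 * 3.384 * 6^3 = 5847.552
Step 2: Compute denominator: 27 * eps0 * A = 27 * 8.854e-6 * 40227 = 9.616586
Step 3: Vpi = sqrt(5847.552 / 9.616586)
Vpi = 24.66 V


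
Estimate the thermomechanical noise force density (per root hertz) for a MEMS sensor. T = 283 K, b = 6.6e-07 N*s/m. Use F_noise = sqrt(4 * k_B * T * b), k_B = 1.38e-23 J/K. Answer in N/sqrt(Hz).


Step 1: Compute 4 * k_B * T * b
= 4 * 1.38e-23 * 283 * 6.6e-07
= 1.0310e-26 N^2/Hz
Step 2: F_noise = sqrt(1.0310e-26)
F_noise = 1.02e-13 N/sqrt(Hz)


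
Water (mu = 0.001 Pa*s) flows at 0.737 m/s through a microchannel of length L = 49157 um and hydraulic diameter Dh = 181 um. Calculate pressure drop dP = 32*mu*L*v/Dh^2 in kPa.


Step 1: Convert to SI: L = 49157e-6 m, Dh = 181e-6 m
Step 2: dP = 32 * 0.001 * 49157e-6 * 0.737 / (181e-6)^2
Step 3: dP = 35387.16 Pa
Step 4: Convert to kPa: dP = 35.39 kPa


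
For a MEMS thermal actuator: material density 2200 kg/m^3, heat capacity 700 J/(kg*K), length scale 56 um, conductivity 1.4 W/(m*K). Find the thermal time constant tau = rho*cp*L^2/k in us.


Step 1: Convert L to m: L = 56e-6 m
Step 2: L^2 = (56e-6)^2 = 3.136e-09 m^2
Step 3: tau = 2200 * 700 * 3.136e-09 / 1.4 = 3.4496e-03 s
Step 4: Convert to microseconds (multiply by 1e6).
tau = 3449.6 us


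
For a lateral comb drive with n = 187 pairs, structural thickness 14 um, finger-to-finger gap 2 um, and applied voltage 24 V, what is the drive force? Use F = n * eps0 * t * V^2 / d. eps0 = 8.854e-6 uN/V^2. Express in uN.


Step 1: Parameters: n=187, eps0=8.854e-6 uN/V^2, t=14 um, V=24 V, d=2 um
Step 2: V^2 = 576
Step 3: F = 187 * 8.854e-6 * 14 * 576 / 2
F = 6.676 uN


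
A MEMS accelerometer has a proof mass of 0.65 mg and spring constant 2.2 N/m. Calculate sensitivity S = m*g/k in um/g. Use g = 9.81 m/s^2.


Step 1: Convert mass: m = 0.65 mg = 6.50e-07 kg
Step 2: S = m * g / k = 6.50e-07 * 9.81 / 2.2
Step 3: S = 2.90e-06 m/g
Step 4: Convert to um/g: S = 2.898 um/g


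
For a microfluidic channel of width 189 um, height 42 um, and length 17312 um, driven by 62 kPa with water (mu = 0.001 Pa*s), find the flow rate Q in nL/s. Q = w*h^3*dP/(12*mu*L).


Step 1: Convert all dimensions to SI (meters).
w = 189e-6 m, h = 42e-6 m, L = 17312e-6 m, dP = 62e3 Pa
Step 2: Q = w * h^3 * dP / (12 * mu * L)
Q = 189e-6 * (42e-6)^3 * 62e3 / (12 * 0.001 * 17312e-6) = 4.17900485e-09 m^3/s
Step 3: Convert Q from m^3/s to nL/s (1 m^3 = 1e12 nL, so multiply by 1e12).
Q = 4179.005 nL/s


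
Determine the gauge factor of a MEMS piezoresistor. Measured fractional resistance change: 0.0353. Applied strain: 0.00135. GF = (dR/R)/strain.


Step 1: Identify values.
dR/R = 0.0353, strain = 0.00135
Step 2: GF = (dR/R) / strain = 0.0353 / 0.00135
GF = 26.1


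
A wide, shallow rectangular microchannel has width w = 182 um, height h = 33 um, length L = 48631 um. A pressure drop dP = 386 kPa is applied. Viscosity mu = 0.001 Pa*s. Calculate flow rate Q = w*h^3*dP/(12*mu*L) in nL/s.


Step 1: Convert all dimensions to SI (meters).
w = 182e-6 m, h = 33e-6 m, L = 48631e-6 m, dP = 386e3 Pa
Step 2: Q = w * h^3 * dP / (12 * mu * L)
Q = 182e-6 * (33e-6)^3 * 386e3 / (12 * 0.001 * 48631e-6) = 4.32619475e-09 m^3/s
Step 3: Convert Q from m^3/s to nL/s (1 m^3 = 1e12 nL, so multiply by 1e12).
Q = 4326.195 nL/s


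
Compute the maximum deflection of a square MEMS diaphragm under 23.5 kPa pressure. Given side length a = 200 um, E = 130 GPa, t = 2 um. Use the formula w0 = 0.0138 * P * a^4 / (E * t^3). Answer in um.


Step 1: Convert pressure to compatible units (E is in GPa, so P in GPa).
P = 23.5 kPa = 23.5e-6 GPa
Step 2: Compute numerator: 0.0138 * P * a^4.
a^4 = 200^4 = 1600000000
numerator = 0.0138 * 23.5e-6 * 1600000000 = 5.1888e+02
Step 3: Compute denominator: E * t^3 = 130 * 2^3 = 1040
Step 4: w0 = numerator / denominator = 5.1888e+02 / 1040 = 0.4989 um


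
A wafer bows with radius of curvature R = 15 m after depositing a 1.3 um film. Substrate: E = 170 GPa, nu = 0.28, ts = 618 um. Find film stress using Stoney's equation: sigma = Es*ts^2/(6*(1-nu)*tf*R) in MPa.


Step 1: Compute numerator: Es * ts^2 = 170 * 618^2 = 64927080 (GPa*um^2)
Step 2: Compute denominator (R in um): 6*(1-nu)*tf*R = 6*0.72*1.3*15e6 = 84240000.0 (um^2)
Step 3: sigma (GPa) = 64927080 / 84240000.0 = 7.70739e-01 GPa
Step 4: Convert to MPa (x1000): sigma = 770.7 MPa


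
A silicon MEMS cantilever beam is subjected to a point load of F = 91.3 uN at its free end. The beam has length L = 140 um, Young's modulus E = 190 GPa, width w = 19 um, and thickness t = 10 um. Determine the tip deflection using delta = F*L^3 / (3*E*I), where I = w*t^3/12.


Step 1: Calculate the second moment of area.
I = w * t^3 / 12 = 19 * 10^3 / 12 = 1583.3333 um^4
Step 2: Convert E to consistent units (1 GPa = 1000 uN/um^2).
E = 190 GPa = 190000 uN/um^2
Step 3: Calculate tip deflection.
delta = F * L^3 / (3 * E * I)
delta = 91.3 * 140^3 / (3 * 190000 * 1583.3333)
delta = 0.2776 um


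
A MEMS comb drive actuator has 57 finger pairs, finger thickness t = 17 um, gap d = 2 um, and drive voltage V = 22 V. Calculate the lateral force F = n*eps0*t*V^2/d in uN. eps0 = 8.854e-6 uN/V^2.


Step 1: Parameters: n=57, eps0=8.854e-6 uN/V^2, t=17 um, V=22 V, d=2 um
Step 2: V^2 = 484
Step 3: F = 57 * 8.854e-6 * 17 * 484 / 2
F = 2.076 uN


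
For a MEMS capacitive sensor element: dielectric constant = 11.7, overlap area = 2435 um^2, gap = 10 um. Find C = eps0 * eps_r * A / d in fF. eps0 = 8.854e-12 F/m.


Step 1: Convert area to m^2: A = 2435e-12 m^2
Step 2: Convert gap to m: d = 10e-6 m
Step 3: C = eps0 * eps_r * A / d
C = 8.854e-12 * 11.7 * 2435e-12 / 10e-6
Step 4: Convert to fF (multiply by 1e15).
C = 25.22 fF


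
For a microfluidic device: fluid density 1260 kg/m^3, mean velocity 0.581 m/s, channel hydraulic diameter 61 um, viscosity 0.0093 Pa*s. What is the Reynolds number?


Step 1: Convert Dh to meters: Dh = 61e-6 m
Step 2: Re = rho * v * Dh / mu
Re = 1260 * 0.581 * 61e-6 / 0.0093
Re = 4.802


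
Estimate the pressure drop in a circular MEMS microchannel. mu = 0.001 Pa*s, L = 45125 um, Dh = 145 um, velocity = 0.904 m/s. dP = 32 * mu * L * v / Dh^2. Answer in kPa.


Step 1: Convert to SI: L = 45125e-6 m, Dh = 145e-6 m
Step 2: dP = 32 * 0.001 * 45125e-6 * 0.904 / (145e-6)^2
Step 3: dP = 62086.85 Pa
Step 4: Convert to kPa: dP = 62.09 kPa


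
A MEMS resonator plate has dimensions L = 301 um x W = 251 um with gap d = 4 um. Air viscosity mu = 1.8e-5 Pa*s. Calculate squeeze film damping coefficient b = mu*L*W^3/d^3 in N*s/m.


Step 1: Convert to SI.
L = 301e-6 m, W = 251e-6 m, d = 4e-6 m
Step 2: W^3 = (251e-6)^3 = 1.58e-11 m^3
Step 3: d^3 = (4e-6)^3 = 6.40e-17 m^3
Step 4: b = 1.8e-5 * 301e-6 * 1.58e-11 / 6.40e-17
b = 1.34e-03 N*s/m


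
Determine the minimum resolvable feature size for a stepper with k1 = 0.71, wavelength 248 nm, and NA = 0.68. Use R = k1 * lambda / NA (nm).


Step 1: Identify values: k1 = 0.71, lambda = 248 nm, NA = 0.68
Step 2: R = k1 * lambda / NA
R = 0.71 * 248 / 0.68
R = 258.9 nm


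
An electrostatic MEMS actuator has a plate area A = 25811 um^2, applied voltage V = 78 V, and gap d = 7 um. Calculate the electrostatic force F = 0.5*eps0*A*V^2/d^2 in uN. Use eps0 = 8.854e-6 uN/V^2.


Step 1: Identify parameters.
eps0 = 8.854e-6 uN/V^2, A = 25811 um^2, V = 78 V, d = 7 um
Step 2: Compute V^2 = 78^2 = 6084
Step 3: Compute d^2 = 7^2 = 49
Step 4: F = 0.5 * 8.854e-6 * 25811 * 6084 / 49
F = 14.188 uN


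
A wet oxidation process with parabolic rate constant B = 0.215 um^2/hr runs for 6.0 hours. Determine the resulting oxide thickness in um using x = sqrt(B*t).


Step 1: Compute B*t = 0.215 * 6.0 = 1.29
Step 2: x = sqrt(1.29)
x = 1.136 um


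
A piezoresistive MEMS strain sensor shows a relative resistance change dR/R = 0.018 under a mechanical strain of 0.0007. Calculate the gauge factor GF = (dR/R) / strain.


Step 1: Identify values.
dR/R = 0.018, strain = 0.0007
Step 2: GF = (dR/R) / strain = 0.018 / 0.0007
GF = 25.7


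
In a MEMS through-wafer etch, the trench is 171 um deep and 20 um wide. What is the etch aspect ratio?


Step 1: AR = depth / width
Step 2: AR = 171 / 20
AR = 8.6


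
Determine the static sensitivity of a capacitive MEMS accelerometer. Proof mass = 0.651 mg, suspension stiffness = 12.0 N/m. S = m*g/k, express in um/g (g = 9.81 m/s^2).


Step 1: Convert mass: m = 0.651 mg = 6.51e-07 kg
Step 2: S = m * g / k = 6.51e-07 * 9.81 / 12.0
Step 3: S = 5.32e-07 m/g
Step 4: Convert to um/g: S = 0.532 um/g


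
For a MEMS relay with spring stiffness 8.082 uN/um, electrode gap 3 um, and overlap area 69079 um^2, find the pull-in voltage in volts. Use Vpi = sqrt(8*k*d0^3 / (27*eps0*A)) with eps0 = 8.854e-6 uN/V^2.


Step 1: Compute numerator: 8 * k * d0^3 = 8 * 8.082 * 3^3 = 1745.712
Step 2: Compute denominator: 27 * eps0 * A = 27 * 8.854e-6 * 69079 = 16.513888
Step 3: Vpi = sqrt(1745.712 / 16.513888)
Vpi = 10.28 V


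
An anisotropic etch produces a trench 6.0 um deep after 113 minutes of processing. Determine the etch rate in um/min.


Step 1: Etch rate = depth / time
Step 2: rate = 6.0 / 113
rate = 0.053 um/min


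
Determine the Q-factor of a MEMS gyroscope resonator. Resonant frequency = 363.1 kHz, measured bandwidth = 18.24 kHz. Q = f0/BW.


Step 1: Q = f0 / bandwidth
Step 2: Q = 363.1 / 18.24
Q = 19.9


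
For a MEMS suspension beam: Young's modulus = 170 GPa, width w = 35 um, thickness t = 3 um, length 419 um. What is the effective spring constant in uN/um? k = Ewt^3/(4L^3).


Step 1: Convert E to consistent units (1 GPa = 1000 uN/um^2).
E = 170 GPa = 170000 uN/um^2
Step 2: Compute t^3 = 3^3 = 27
Step 3: Compute L^3 = 419^3 = 73560059
Step 4: k = 170000 * 35 * 27 / (4 * 73560059)
k = 0.546 uN/um


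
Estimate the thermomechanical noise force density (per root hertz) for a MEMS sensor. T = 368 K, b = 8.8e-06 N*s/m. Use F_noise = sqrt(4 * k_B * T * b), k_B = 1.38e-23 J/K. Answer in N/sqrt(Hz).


Step 1: Compute 4 * k_B * T * b
= 4 * 1.38e-23 * 368 * 8.8e-06
= 1.7876e-25 N^2/Hz
Step 2: F_noise = sqrt(1.7876e-25)
F_noise = 4.23e-13 N/sqrt(Hz)


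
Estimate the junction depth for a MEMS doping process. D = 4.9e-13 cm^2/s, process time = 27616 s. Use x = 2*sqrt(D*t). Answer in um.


Step 1: Compute D*t = 4.9e-13 * 27616 = 1.353184e-08 cm^2
Step 2: sqrt(D*t) = 1.16326e-04 cm
Step 3: x = 2 * 1.16326e-04 cm = 2.32652e-04 cm
Step 4: Convert to um (1 cm = 1e4 um): x = 2.327 um


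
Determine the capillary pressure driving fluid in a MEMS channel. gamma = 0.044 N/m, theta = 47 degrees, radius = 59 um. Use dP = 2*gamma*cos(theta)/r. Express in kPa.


Step 1: cos(47 deg) = 0.682
Step 2: Convert r to m: r = 59e-6 m
Step 3: dP = 2 * 0.044 * 0.682 / 59e-6 = 1017.2 Pa
Step 4: Convert Pa to kPa (divide by 1000).
dP = 1.02 kPa


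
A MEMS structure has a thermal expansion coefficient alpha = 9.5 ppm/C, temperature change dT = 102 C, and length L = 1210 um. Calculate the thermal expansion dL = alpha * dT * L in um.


Step 1: Convert CTE: alpha = 9.5 ppm/C = 9.5e-6 /C
Step 2: dL = 9.5e-6 * 102 * 1210
dL = 1.1725 um


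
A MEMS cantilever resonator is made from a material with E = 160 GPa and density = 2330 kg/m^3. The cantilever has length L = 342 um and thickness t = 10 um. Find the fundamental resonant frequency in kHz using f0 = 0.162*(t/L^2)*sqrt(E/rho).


Step 1: Convert units to SI.
t_SI = 10e-6 m, L_SI = 342e-6 m
Step 2: Calculate sqrt(E/rho).
sqrt(160e9 / 2330) = 8286.71 m/s
Step 3: Compute f0.
f0 = 0.162 * 10e-6 / (342e-6)^2 * 8286.71 = 114774.4 Hz = 114.77 kHz


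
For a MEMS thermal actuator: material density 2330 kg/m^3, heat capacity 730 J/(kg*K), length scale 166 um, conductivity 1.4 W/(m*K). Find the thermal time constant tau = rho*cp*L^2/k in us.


Step 1: Convert L to m: L = 166e-6 m
Step 2: L^2 = (166e-6)^2 = 2.7556e-08 m^2
Step 3: tau = 2330 * 730 * 2.7556e-08 / 1.4 = 3.347857171e-02 s
Step 4: Convert to microseconds (multiply by 1e6).
tau = 33478.572 us


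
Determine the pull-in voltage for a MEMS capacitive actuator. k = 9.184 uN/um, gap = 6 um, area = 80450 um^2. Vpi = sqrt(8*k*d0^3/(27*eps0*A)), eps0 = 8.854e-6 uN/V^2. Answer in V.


Step 1: Compute numerator: 8 * k * d0^3 = 8 * 9.184 * 6^3 = 15869.952
Step 2: Compute denominator: 27 * eps0 * A = 27 * 8.854e-6 * 80450 = 19.232216
Step 3: Vpi = sqrt(15869.952 / 19.232216)
Vpi = 28.73 V


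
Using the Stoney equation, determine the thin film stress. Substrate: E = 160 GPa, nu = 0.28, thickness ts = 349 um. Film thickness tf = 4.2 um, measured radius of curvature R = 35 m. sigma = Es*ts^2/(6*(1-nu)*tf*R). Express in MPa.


Step 1: Compute numerator: Es * ts^2 = 160 * 349^2 = 19488160 (GPa*um^2)
Step 2: Compute denominator (R in um): 6*(1-nu)*tf*R = 6*0.72*4.2*35e6 = 635040000.0 (um^2)
Step 3: sigma (GPa) = 19488160 / 635040000.0 = 3.0688e-02 GPa
Step 4: Convert to MPa (x1000): sigma = 30.7 MPa


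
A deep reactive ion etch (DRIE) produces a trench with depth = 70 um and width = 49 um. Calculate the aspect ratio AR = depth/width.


Step 1: AR = depth / width
Step 2: AR = 70 / 49
AR = 1.4


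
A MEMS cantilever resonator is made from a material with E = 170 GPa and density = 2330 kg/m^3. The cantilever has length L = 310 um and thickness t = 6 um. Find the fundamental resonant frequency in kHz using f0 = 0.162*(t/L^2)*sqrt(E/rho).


Step 1: Convert units to SI.
t_SI = 6e-6 m, L_SI = 310e-6 m
Step 2: Calculate sqrt(E/rho).
sqrt(170e9 / 2330) = 8541.74 m/s
Step 3: Compute f0.
f0 = 0.162 * 6e-6 / (310e-6)^2 * 8541.74 = 86395.1 Hz = 86.4 kHz


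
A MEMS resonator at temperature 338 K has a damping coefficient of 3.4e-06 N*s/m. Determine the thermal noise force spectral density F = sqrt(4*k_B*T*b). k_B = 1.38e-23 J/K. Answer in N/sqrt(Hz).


Step 1: Compute 4 * k_B * T * b
= 4 * 1.38e-23 * 338 * 3.4e-06
= 6.3436e-26 N^2/Hz
Step 2: F_noise = sqrt(6.3436e-26)
F_noise = 2.52e-13 N/sqrt(Hz)


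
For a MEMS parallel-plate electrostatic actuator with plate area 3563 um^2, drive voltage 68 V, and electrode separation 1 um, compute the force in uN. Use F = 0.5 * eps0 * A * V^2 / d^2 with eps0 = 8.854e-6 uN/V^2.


Step 1: Identify parameters.
eps0 = 8.854e-6 uN/V^2, A = 3563 um^2, V = 68 V, d = 1 um
Step 2: Compute V^2 = 68^2 = 4624
Step 3: Compute d^2 = 1^2 = 1
Step 4: F = 0.5 * 8.854e-6 * 3563 * 4624 / 1
F = 72.936 uN


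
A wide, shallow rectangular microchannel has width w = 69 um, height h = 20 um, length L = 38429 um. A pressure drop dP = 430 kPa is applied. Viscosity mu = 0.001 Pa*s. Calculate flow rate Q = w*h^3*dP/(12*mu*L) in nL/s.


Step 1: Convert all dimensions to SI (meters).
w = 69e-6 m, h = 20e-6 m, L = 38429e-6 m, dP = 430e3 Pa
Step 2: Q = w * h^3 * dP / (12 * mu * L)
Q = 69e-6 * (20e-6)^3 * 430e3 / (12 * 0.001 * 38429e-6) = 5.1471545e-10 m^3/s
Step 3: Convert Q from m^3/s to nL/s (1 m^3 = 1e12 nL, so multiply by 1e12).
Q = 514.715 nL/s


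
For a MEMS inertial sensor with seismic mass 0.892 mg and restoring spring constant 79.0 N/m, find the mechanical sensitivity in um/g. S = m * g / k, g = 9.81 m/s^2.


Step 1: Convert mass: m = 0.892 mg = 8.92e-07 kg
Step 2: S = m * g / k = 8.92e-07 * 9.81 / 79.0
Step 3: S = 1.11e-07 m/g
Step 4: Convert to um/g: S = 0.111 um/g


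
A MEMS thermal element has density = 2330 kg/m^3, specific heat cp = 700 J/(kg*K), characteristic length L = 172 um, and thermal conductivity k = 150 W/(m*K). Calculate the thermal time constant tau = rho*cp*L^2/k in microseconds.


Step 1: Convert L to m: L = 172e-6 m
Step 2: L^2 = (172e-6)^2 = 2.9584e-08 m^2
Step 3: tau = 2330 * 700 * 2.9584e-08 / 150 = 3.2167669e-04 s
Step 4: Convert to microseconds (multiply by 1e6).
tau = 321.677 us


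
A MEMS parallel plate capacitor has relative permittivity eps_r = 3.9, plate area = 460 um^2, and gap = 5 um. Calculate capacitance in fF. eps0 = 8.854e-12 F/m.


Step 1: Convert area to m^2: A = 460e-12 m^2
Step 2: Convert gap to m: d = 5e-6 m
Step 3: C = eps0 * eps_r * A / d
C = 8.854e-12 * 3.9 * 460e-12 / 5e-6
Step 4: Convert to fF (multiply by 1e15).
C = 3.18 fF


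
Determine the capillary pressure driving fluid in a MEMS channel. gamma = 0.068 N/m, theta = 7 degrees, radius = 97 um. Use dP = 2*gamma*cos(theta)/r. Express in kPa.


Step 1: cos(7 deg) = 0.9925
Step 2: Convert r to m: r = 97e-6 m
Step 3: dP = 2 * 0.068 * 0.9925 / 97e-6 = 1391.5 Pa
Step 4: Convert Pa to kPa (divide by 1000).
dP = 1.39 kPa


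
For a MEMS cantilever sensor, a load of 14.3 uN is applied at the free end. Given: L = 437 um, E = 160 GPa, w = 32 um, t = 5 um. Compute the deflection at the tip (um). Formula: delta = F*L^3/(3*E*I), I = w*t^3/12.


Step 1: Calculate the second moment of area.
I = w * t^3 / 12 = 32 * 5^3 / 12 = 333.3333 um^4
Step 2: Convert E to consistent units (1 GPa = 1000 uN/um^2).
E = 160 GPa = 160000 uN/um^2
Step 3: Calculate tip deflection.
delta = F * L^3 / (3 * E * I)
delta = 14.3 * 437^3 / (3 * 160000 * 333.3333)
delta = 7.4587 um


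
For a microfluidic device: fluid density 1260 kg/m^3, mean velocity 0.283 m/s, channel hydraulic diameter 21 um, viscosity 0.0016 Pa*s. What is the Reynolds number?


Step 1: Convert Dh to meters: Dh = 21e-6 m
Step 2: Re = rho * v * Dh / mu
Re = 1260 * 0.283 * 21e-6 / 0.0016
Re = 4.68


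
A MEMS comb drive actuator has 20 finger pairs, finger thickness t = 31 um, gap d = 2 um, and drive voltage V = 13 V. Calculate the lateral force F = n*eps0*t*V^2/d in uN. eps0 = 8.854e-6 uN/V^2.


Step 1: Parameters: n=20, eps0=8.854e-6 uN/V^2, t=31 um, V=13 V, d=2 um
Step 2: V^2 = 169
Step 3: F = 20 * 8.854e-6 * 31 * 169 / 2
F = 0.464 uN


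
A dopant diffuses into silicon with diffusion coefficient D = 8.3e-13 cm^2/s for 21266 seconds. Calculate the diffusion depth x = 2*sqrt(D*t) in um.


Step 1: Compute D*t = 8.3e-13 * 21266 = 1.765078e-08 cm^2
Step 2: sqrt(D*t) = 1.32856e-04 cm
Step 3: x = 2 * 1.32856e-04 cm = 2.65712e-04 cm
Step 4: Convert to um (1 cm = 1e4 um): x = 2.657 um


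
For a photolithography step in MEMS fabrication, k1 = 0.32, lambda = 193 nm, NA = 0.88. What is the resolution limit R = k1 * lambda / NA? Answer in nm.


Step 1: Identify values: k1 = 0.32, lambda = 193 nm, NA = 0.88
Step 2: R = k1 * lambda / NA
R = 0.32 * 193 / 0.88
R = 70.2 nm


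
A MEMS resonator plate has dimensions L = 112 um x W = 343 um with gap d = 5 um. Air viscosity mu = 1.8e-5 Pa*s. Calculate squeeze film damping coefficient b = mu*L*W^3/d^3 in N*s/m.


Step 1: Convert to SI.
L = 112e-6 m, W = 343e-6 m, d = 5e-6 m
Step 2: W^3 = (343e-6)^3 = 4.04e-11 m^3
Step 3: d^3 = (5e-6)^3 = 1.25e-16 m^3
Step 4: b = 1.8e-5 * 112e-6 * 4.04e-11 / 1.25e-16
b = 6.51e-04 N*s/m


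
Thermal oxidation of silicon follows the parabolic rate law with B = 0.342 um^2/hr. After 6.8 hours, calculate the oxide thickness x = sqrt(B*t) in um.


Step 1: Compute B*t = 0.342 * 6.8 = 2.3256
Step 2: x = sqrt(2.3256)
x = 1.525 um


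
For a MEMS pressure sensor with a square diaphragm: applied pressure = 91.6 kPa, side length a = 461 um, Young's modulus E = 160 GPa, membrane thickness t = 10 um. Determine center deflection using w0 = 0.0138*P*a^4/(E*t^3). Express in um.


Step 1: Convert pressure to compatible units (E is in GPa, so P in GPa).
P = 91.6 kPa = 91.6e-6 GPa
Step 2: Compute numerator: 0.0138 * P * a^4.
a^4 = 461^4 = 45165175441
numerator = 0.0138 * 91.6e-6 * 45165175441 = 5.70924e+04
Step 3: Compute denominator: E * t^3 = 160 * 10^3 = 160000
Step 4: w0 = numerator / denominator = 5.70924e+04 / 160000 = 0.3568 um


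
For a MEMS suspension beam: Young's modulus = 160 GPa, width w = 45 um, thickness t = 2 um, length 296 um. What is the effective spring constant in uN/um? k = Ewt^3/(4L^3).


Step 1: Convert E to consistent units (1 GPa = 1000 uN/um^2).
E = 160 GPa = 160000 uN/um^2
Step 2: Compute t^3 = 2^3 = 8
Step 3: Compute L^3 = 296^3 = 25934336
Step 4: k = 160000 * 45 * 8 / (4 * 25934336)
k = 0.5552 uN/um


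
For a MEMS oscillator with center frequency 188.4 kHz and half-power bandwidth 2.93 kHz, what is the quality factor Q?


Step 1: Q = f0 / bandwidth
Step 2: Q = 188.4 / 2.93
Q = 64.3


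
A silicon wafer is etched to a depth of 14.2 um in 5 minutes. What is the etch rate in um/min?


Step 1: Etch rate = depth / time
Step 2: rate = 14.2 / 5
rate = 2.84 um/min


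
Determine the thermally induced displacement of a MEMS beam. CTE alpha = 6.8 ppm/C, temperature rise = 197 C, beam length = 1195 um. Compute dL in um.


Step 1: Convert CTE: alpha = 6.8 ppm/C = 6.8e-6 /C
Step 2: dL = 6.8e-6 * 197 * 1195
dL = 1.6008 um


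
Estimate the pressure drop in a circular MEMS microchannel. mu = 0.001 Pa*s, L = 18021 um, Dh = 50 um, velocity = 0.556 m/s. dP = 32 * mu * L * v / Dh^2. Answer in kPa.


Step 1: Convert to SI: L = 18021e-6 m, Dh = 50e-6 m
Step 2: dP = 32 * 0.001 * 18021e-6 * 0.556 / (50e-6)^2
Step 3: dP = 128251.85 Pa
Step 4: Convert to kPa: dP = 128.25 kPa


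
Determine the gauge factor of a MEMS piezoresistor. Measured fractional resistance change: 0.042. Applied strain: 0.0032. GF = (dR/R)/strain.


Step 1: Identify values.
dR/R = 0.042, strain = 0.0032
Step 2: GF = (dR/R) / strain = 0.042 / 0.0032
GF = 13.1


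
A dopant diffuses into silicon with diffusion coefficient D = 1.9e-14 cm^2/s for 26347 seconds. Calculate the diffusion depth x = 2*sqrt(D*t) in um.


Step 1: Compute D*t = 1.9e-14 * 26347 = 5.00593e-10 cm^2
Step 2: sqrt(D*t) = 2.2374e-05 cm
Step 3: x = 2 * 2.2374e-05 cm = 4.4748e-05 cm
Step 4: Convert to um (1 cm = 1e4 um): x = 0.447 um


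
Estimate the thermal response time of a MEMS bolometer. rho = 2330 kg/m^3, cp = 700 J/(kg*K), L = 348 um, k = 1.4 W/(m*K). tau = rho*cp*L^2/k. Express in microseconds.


Step 1: Convert L to m: L = 348e-6 m
Step 2: L^2 = (348e-6)^2 = 1.21104e-07 m^2
Step 3: tau = 2330 * 700 * 1.21104e-07 / 1.4 = 1.4108616e-01 s
Step 4: Convert to microseconds (multiply by 1e6).
tau = 141086.16 us


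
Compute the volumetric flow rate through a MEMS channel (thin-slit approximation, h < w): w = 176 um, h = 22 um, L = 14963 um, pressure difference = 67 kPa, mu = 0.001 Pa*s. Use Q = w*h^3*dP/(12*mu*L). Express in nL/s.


Step 1: Convert all dimensions to SI (meters).
w = 176e-6 m, h = 22e-6 m, L = 14963e-6 m, dP = 67e3 Pa
Step 2: Q = w * h^3 * dP / (12 * mu * L)
Q = 176e-6 * (22e-6)^3 * 67e3 / (12 * 0.001 * 14963e-6) = 6.9928722e-10 m^3/s
Step 3: Convert Q from m^3/s to nL/s (1 m^3 = 1e12 nL, so multiply by 1e12).
Q = 699.287 nL/s


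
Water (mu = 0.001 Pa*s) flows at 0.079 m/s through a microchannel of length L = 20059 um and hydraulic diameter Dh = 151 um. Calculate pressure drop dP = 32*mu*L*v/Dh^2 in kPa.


Step 1: Convert to SI: L = 20059e-6 m, Dh = 151e-6 m
Step 2: dP = 32 * 0.001 * 20059e-6 * 0.079 / (151e-6)^2
Step 3: dP = 2223.99 Pa
Step 4: Convert to kPa: dP = 2.22 kPa


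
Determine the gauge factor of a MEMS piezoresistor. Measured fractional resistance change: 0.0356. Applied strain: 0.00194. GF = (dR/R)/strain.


Step 1: Identify values.
dR/R = 0.0356, strain = 0.00194
Step 2: GF = (dR/R) / strain = 0.0356 / 0.00194
GF = 18.4


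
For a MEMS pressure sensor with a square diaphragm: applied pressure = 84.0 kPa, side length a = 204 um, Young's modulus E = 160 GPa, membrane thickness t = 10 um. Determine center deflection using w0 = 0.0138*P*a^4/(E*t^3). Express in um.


Step 1: Convert pressure to compatible units (E is in GPa, so P in GPa).
P = 84.0 kPa = 84.0e-6 GPa
Step 2: Compute numerator: 0.0138 * P * a^4.
a^4 = 204^4 = 1731891456
numerator = 0.0138 * 84.0e-6 * 1731891456 = 2.0076e+03
Step 3: Compute denominator: E * t^3 = 160 * 10^3 = 160000
Step 4: w0 = numerator / denominator = 2.0076e+03 / 160000 = 0.0125 um


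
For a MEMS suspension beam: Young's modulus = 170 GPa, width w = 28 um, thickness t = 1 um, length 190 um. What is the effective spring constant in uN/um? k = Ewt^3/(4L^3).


Step 1: Convert E to consistent units (1 GPa = 1000 uN/um^2).
E = 170 GPa = 170000 uN/um^2
Step 2: Compute t^3 = 1^3 = 1
Step 3: Compute L^3 = 190^3 = 6859000
Step 4: k = 170000 * 28 * 1 / (4 * 6859000)
k = 0.1735 uN/um


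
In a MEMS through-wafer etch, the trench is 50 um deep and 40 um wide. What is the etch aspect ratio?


Step 1: AR = depth / width
Step 2: AR = 50 / 40
AR = 1.3
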